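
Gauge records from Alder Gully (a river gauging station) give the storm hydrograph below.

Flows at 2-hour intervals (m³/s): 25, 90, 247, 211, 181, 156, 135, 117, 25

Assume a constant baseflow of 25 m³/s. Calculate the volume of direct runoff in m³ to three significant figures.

V ≈ 6.93 × 10^6 m³

Direct-runoff ordinates (Q − Q_b): 0.0, 65.0, 222.0, 186.0, 156.0, 131.0, 110.0, 92.0, 0.0 m³/s.
ΣQ_DR = 962.0 m³/s.
With Δt = 2 h = 7200 s, V = ΣQ_DR · Δt = 962.0 × 7200 = 6.93 × 10^6 m³.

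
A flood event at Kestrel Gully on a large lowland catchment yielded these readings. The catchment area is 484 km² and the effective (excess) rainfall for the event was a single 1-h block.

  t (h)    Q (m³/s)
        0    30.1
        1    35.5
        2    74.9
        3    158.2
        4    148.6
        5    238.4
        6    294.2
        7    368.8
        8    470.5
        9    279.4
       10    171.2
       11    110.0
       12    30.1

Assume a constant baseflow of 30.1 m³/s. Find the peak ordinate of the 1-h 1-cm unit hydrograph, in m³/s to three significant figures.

Direct runoff: 0.0, 5.4, 44.8, 128.1, 118.5, 208.3, 264.1, 338.7, 440.4, 249.3, 141.1, 79.9, 0.0 m³/s; ΣQ_DR = 2019 m³/s, peak = 440.4 m³/s.
Runoff depth d = ΣQ_DR·Δt / A = 2019 × 3600 / (484 km²) = 15.01 mm.
The 1-cm UH is the DRH scaled by (10 mm)/d, so U_p = 440.4 × 10/15.01 = 293 m³/s.

U_p ≈ 293 m³/s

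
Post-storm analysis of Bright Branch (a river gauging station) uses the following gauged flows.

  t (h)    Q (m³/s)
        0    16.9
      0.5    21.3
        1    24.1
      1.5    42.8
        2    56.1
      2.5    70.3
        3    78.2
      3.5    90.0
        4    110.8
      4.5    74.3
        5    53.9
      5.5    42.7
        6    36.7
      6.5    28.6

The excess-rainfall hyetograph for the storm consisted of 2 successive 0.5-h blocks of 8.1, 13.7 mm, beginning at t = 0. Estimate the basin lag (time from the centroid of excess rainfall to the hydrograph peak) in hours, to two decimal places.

t_L ≈ 3.44 h

Centroid of excess rainfall: t_c = Σ P_i·t̄_i / ΣP_i = 0.5642 h (block centres at 0.25, 0.75 h).
Hydrograph peak occurs at t = 4 h, so basin lag t_L = 4 − 0.5642 = 3.44 h.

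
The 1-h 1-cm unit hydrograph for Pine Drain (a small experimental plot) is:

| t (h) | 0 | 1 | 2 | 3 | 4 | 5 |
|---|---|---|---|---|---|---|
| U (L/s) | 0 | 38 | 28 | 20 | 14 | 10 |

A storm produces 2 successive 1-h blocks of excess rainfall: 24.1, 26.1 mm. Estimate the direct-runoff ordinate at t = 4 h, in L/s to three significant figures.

Q ≈ 85.9 L/s

By discrete convolution, Q_j = Σ (P_i / 10 mm) · U_{j−i}.
At t = 4 h (j=4): Q = (24.1/10)·14 + (26.1/10)·20 = 85.9 L/s.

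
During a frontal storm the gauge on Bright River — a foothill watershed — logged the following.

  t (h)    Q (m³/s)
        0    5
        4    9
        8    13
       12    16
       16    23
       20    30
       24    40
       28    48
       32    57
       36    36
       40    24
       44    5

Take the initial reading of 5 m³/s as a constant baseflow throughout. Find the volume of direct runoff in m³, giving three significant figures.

V ≈ 3.54 × 10^6 m³

Direct-runoff ordinates (Q − Q_b): 0.0, 4.0, 8.0, 11.0, 18.0, 25.0, 35.0, 43.0, 52.0, 31.0, 19.0, 0.0 m³/s.
ΣQ_DR = 246.0 m³/s.
With Δt = 4 h = 14400 s, V = ΣQ_DR · Δt = 246.0 × 14400 = 3.54 × 10^6 m³.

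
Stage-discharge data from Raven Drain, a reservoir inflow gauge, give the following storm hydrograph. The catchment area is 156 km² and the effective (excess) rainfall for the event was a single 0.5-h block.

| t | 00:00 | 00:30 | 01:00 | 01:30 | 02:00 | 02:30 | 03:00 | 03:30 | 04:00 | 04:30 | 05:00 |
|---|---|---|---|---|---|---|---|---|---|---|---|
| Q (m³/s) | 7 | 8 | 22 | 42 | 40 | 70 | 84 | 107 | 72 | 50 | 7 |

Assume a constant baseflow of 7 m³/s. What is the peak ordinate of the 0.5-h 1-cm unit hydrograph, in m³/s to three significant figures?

U_p ≈ 201 m³/s

Direct runoff: 0.0, 1.0, 15.0, 35.0, 33.0, 63.0, 77.0, 100.0, 65.0, 43.0, 0.0 m³/s; ΣQ_DR = 432.0 m³/s, peak = 100.0 m³/s.
Runoff depth d = ΣQ_DR·Δt / A = 432.0 × 1800 / (156 km²) = 4.985 mm.
The 1-cm UH is the DRH scaled by (10 mm)/d, so U_p = 100.0 × 10/4.985 = 201 m³/s.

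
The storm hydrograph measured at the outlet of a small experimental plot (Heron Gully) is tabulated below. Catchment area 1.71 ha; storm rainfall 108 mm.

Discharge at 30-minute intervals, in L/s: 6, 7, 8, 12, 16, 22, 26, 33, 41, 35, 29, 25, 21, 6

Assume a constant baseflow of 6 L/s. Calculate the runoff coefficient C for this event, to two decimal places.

C ≈ 0.20

ΣQ_DR = 203.0 L/s; V = ΣQ_DR·Δt = 3.654 × 10^5 L.
Runoff depth d = V / A = 21.37 mm.
C = d / P = 21.37 / 108 = 0.20.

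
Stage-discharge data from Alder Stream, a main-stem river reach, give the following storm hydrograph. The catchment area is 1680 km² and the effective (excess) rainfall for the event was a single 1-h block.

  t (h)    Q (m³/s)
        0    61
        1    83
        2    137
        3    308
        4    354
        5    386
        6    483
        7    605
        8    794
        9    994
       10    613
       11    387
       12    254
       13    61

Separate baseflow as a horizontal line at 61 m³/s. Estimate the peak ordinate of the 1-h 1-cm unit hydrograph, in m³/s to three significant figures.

U_p ≈ 933 m³/s

Direct runoff: 0.0, 22.0, 76.0, 247.0, 293.0, 325.0, 422.0, 544.0, 733.0, 933.0, 552.0, 326.0, 193.0, 0.0 m³/s; ΣQ_DR = 4666 m³/s, peak = 933.0 m³/s.
Runoff depth d = ΣQ_DR·Δt / A = 4666 × 3600 / (1680 km²) = 9.999 mm.
The 1-cm UH is the DRH scaled by (10 mm)/d, so U_p = 933.0 × 10/9.999 = 933 m³/s.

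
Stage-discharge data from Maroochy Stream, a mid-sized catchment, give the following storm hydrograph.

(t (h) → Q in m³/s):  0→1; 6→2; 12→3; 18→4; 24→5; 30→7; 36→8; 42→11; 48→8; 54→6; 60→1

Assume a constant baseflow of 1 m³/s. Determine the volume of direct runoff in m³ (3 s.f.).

Direct-runoff ordinates (Q − Q_b): 0.0, 1.0, 2.0, 3.0, 4.0, 6.0, 7.0, 10.0, 7.0, 5.0, 0.0 m³/s.
ΣQ_DR = 45.00 m³/s.
With Δt = 6 h = 21600 s, V = ΣQ_DR · Δt = 45.00 × 21600 = 9.72 × 10^5 m³.

V ≈ 9.72 × 10^5 m³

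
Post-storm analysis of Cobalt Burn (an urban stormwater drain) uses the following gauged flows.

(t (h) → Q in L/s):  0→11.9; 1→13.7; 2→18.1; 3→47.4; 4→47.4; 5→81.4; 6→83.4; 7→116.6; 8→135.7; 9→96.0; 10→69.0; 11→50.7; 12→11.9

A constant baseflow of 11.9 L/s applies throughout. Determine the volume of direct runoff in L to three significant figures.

V ≈ 2.26 × 10^6 L

Direct-runoff ordinates (Q − Q_b): 0.0, 1.8, 6.2, 35.5, 35.5, 69.5, 71.5, 104.7, 123.8, 84.1, 57.1, 38.8, 0.0 L/s.
ΣQ_DR = 628.5 L/s.
With Δt = 1 h = 3600 s, V = ΣQ_DR · Δt = 628.5 × 3600 = 2.26 × 10^6 L.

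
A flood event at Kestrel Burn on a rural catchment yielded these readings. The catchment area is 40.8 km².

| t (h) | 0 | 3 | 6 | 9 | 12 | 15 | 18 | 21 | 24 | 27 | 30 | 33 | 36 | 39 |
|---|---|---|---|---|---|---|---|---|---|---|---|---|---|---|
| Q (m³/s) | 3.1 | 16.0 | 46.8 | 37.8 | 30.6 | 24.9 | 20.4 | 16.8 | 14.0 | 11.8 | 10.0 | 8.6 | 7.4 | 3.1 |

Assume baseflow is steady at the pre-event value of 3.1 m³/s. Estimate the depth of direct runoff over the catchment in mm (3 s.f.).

d ≈ 55.0 mm

Direct runoff: 0.0, 12.9, 43.7, 34.7, 27.5, 21.8, 17.3, 13.7, 10.9, 8.7, 6.9, 5.5, 4.3, 0.0 m³/s; ΣQ_DR = 207.9 m³/s.
V = ΣQ_DR · Δt = 207.9 × 10800 s = 2.245 × 10^6 m³.
Over A = 40.8 km², depth = V / A = 55.0 mm.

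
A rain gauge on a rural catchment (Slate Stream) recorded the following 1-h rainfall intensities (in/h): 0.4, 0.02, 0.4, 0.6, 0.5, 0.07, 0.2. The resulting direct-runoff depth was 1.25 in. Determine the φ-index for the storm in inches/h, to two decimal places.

Only the 5 blocks with intensity above φ contribute runoff: 0.4, 0.4, 0.6, 0.5, 0.2 in/h.
Σ(I−φ)·Δt = d  ⇒  (0.4+0.4+0.6+0.5+0.2 − 5φ)·1 = 1.25
φ = (2.100 − 1.25/1) / 5 = 0.17 in/h.

φ ≈ 0.17 in/h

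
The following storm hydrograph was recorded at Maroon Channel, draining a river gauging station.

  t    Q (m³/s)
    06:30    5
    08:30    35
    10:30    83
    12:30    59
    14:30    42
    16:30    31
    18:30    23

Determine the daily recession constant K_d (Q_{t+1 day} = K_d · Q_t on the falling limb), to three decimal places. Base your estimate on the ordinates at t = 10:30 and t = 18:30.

K_d ≈ 0.021

Between t = 10:30 and t = 18:30 the flow falls from 83 to 23 m³/s over 4×2 h = 8 h.
Per-interval ratio K = (23/83)^(1/4) = 0.7255; K_d = K^(24/2) = 0.021.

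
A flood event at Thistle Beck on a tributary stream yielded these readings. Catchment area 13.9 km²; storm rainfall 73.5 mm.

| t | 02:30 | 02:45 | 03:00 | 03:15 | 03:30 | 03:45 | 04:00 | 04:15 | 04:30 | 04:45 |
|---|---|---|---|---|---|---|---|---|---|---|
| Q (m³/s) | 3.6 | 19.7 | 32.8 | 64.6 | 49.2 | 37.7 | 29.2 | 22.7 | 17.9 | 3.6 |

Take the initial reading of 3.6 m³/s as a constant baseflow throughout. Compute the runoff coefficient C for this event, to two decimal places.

C ≈ 0.22

ΣQ_DR = 245.0 m³/s; V = ΣQ_DR·Δt = 2.205 × 10^5 m³.
Runoff depth d = V / A = 15.86 mm.
C = d / P = 15.86 / 73.5 = 0.22.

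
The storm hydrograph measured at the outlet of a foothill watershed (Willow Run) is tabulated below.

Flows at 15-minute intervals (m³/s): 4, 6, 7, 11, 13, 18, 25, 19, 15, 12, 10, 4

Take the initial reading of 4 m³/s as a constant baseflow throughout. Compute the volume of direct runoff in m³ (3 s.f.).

V ≈ 86400 m³

Direct-runoff ordinates (Q − Q_b): 0.0, 2.0, 3.0, 7.0, 9.0, 14.0, 21.0, 15.0, 11.0, 8.0, 6.0, 0.0 m³/s.
ΣQ_DR = 96.00 m³/s.
With Δt = 0.25 h = 900 s, V = ΣQ_DR · Δt = 96.00 × 900 = 86400 m³.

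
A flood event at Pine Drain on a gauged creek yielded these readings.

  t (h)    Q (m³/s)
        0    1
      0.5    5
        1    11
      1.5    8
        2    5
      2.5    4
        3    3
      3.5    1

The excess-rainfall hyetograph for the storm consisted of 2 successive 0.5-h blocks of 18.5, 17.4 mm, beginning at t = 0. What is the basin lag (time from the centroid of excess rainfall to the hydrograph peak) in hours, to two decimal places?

Centroid of excess rainfall: t_c = Σ P_i·t̄_i / ΣP_i = 0.4923 h (block centres at 0.25, 0.75 h).
Hydrograph peak occurs at t = 1 h, so basin lag t_L = 1 − 0.4923 = 0.51 h.

t_L ≈ 0.51 h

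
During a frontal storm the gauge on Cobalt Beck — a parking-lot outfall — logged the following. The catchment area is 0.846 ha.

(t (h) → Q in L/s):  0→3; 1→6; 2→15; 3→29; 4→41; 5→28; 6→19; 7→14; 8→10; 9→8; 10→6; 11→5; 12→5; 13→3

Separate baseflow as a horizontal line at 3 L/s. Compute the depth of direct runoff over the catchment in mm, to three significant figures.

Direct runoff: 0.0, 3.0, 12.0, 26.0, 38.0, 25.0, 16.0, 11.0, 7.0, 5.0, 3.0, 2.0, 2.0, 0.0 L/s; ΣQ_DR = 150.0 L/s.
V = ΣQ_DR · Δt = 150.0 × 3600 s = 5.400 × 10^5 L.
Over A = 0.846 ha, depth = V / A = 63.8 mm.

d ≈ 63.8 mm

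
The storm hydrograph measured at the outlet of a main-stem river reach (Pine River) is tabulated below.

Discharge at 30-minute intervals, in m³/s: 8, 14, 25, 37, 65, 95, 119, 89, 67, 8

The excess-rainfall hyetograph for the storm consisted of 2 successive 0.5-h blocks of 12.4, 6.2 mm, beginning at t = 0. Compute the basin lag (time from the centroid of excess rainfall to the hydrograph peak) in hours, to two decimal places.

Centroid of excess rainfall: t_c = Σ P_i·t̄_i / ΣP_i = 0.4167 h (block centres at 0.25, 0.75 h).
Hydrograph peak occurs at t = 3 h, so basin lag t_L = 3 − 0.4167 = 2.58 h.

t_L ≈ 2.58 h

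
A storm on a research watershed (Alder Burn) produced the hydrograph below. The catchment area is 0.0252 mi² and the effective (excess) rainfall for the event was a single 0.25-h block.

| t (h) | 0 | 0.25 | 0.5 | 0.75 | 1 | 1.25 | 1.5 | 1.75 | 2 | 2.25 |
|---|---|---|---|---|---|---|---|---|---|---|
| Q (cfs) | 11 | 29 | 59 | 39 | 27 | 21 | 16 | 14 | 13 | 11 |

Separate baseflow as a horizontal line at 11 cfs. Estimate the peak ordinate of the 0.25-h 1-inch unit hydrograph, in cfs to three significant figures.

Direct runoff: 0.0, 18.0, 48.0, 28.0, 16.0, 10.0, 5.0, 3.0, 2.0, 0.0 cfs; ΣQ_DR = 130.0 cfs, peak = 48.0 cfs.
Runoff depth d = ΣQ_DR·Δt / A = 130.0 × 900 / (0.0252 mi²) = 1.998 in.
The 1-inch UH is the DRH scaled by (1 in)/d, so U_p = 48.0 × 1/1.998 = 24.0 cfs.

U_p ≈ 24.0 cfs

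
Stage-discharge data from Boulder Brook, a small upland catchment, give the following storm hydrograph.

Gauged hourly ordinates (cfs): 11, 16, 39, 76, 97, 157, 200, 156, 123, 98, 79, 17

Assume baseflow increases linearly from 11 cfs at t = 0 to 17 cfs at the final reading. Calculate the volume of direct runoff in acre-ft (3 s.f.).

V ≈ 74.5 acre-ft

Direct-runoff ordinates (Q − Q_b): 0.00, 4.45, 26.91, 63.36, 83.82, 143.27, 185.73, 141.18, 107.64, 82.09, 62.55, 0.00 cfs.
ΣQ_DR = 901.0 cfs.
With Δt = 1 h = 3600 s, V = ΣQ_DR · Δt = 901.0 × 3600 = 3.24 × 10^6 ft³ = 74.5 acre-ft.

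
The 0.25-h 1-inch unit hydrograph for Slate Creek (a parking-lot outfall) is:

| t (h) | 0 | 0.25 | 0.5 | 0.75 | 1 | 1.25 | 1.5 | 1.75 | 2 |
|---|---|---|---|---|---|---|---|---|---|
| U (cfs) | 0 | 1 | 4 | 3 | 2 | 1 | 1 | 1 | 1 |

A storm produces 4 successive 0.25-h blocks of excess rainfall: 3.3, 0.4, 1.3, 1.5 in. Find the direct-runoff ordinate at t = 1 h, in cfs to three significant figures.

By discrete convolution, Q_j = Σ (P_i / 1 in) · U_{j−i}.
At t = 1 h (j=4): Q = (3.3/1)·2 + (0.4/1)·3 + (1.3/1)·4 + (1.5/1)·1 = 14.5 cfs.

Q ≈ 14.5 cfs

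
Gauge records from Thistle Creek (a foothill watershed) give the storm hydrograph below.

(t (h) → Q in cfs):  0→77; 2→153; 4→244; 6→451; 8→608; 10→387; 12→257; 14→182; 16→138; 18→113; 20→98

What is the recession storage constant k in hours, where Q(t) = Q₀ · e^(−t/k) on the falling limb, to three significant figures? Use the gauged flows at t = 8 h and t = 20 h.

On the falling limb, Q drops from 608 to 98 cfs between t = 8 h and t = 20 h (Δt = 12 h).
k = −Δt / ln(Q₂/Q₁) = −12 / ln(98/608) = 6.57 h.

k ≈ 6.57 h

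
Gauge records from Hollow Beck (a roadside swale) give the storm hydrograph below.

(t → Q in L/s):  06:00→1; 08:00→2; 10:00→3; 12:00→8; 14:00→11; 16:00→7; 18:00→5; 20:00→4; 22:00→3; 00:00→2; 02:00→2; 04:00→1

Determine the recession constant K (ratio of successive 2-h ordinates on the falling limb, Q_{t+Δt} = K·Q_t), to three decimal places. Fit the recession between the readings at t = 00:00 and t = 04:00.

Using the recession-limb readings at t = 00:00 and t = 04:00: Q falls from 2 to 1 L/s over 2 intervals.
K = (Q₂/Q₁)^(1/2) = (1/2)^(1/2) = 0.707.

K ≈ 0.707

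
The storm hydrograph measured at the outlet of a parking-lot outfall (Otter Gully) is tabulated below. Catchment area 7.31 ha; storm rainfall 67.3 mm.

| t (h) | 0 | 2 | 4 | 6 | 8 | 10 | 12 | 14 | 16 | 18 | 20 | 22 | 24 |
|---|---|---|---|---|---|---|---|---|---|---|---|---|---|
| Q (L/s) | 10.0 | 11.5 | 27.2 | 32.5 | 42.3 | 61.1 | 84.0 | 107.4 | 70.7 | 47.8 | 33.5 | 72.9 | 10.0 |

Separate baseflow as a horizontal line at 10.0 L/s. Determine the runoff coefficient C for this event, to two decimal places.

C ≈ 0.70

ΣQ_DR = 480.9 L/s; V = ΣQ_DR·Δt = 3.462 × 10^6 L.
Runoff depth d = V / A = 47.37 mm.
C = d / P = 47.37 / 67.3 = 0.70.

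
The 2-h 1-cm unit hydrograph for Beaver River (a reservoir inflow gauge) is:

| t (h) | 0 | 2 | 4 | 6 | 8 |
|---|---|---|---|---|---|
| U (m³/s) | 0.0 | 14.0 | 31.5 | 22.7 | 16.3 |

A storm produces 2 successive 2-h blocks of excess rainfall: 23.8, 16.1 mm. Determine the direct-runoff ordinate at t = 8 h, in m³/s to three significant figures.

Q ≈ 75.3 m³/s

By discrete convolution, Q_j = Σ (P_i / 10 mm) · U_{j−i}.
At t = 8 h (j=4): Q = (23.8/10)·16.3 + (16.1/10)·22.7 = 75.3 m³/s.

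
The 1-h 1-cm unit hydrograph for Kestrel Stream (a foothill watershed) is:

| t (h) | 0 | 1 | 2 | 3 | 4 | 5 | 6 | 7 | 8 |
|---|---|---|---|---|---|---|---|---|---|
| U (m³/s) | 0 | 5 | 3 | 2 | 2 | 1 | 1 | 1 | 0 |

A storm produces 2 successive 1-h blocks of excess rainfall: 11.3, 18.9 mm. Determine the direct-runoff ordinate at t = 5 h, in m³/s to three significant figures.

Q ≈ 4.91 m³/s

By discrete convolution, Q_j = Σ (P_i / 10 mm) · U_{j−i}.
At t = 5 h (j=5): Q = (11.3/10)·1 + (18.9/10)·2 = 4.91 m³/s.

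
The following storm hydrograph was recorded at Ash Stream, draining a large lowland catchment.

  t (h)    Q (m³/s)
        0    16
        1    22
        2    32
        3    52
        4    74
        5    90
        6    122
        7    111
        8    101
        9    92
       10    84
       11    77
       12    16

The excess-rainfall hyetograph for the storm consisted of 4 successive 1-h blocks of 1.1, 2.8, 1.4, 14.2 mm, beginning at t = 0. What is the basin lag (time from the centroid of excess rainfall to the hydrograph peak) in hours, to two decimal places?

t_L ≈ 3.03 h

Centroid of excess rainfall: t_c = Σ P_i·t̄_i / ΣP_i = 2.9718 h (block centres at 0.5, 1.5, 2.5, 3.5 h).
Hydrograph peak occurs at t = 6 h, so basin lag t_L = 6 − 2.9718 = 3.03 h.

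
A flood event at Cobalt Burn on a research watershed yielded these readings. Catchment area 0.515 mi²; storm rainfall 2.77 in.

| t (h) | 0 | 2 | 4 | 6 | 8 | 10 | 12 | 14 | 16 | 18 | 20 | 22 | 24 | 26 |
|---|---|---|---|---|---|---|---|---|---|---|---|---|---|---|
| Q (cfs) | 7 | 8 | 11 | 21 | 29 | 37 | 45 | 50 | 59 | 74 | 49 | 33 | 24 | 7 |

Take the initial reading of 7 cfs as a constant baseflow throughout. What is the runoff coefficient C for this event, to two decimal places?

C ≈ 0.77

ΣQ_DR = 356.0 cfs; V = ΣQ_DR·Δt = 2.563 × 10^6 ft³.
Runoff depth d = V / A = 2.142 in.
C = d / P = 2.142 / 2.77 = 0.77.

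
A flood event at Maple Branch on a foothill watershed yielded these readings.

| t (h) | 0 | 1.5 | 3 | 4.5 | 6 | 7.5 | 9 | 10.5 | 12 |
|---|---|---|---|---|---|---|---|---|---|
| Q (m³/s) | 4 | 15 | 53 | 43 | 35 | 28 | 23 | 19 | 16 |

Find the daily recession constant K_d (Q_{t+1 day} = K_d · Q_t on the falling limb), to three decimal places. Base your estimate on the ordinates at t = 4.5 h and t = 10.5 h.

K_d ≈ 0.038

Between t = 4.5 h and t = 10.5 h the flow falls from 43 to 19 m³/s over 4×1.5 h = 6 h.
Per-interval ratio K = (19/43)^(1/4) = 0.8153; K_d = K^(24/1.5) = 0.038.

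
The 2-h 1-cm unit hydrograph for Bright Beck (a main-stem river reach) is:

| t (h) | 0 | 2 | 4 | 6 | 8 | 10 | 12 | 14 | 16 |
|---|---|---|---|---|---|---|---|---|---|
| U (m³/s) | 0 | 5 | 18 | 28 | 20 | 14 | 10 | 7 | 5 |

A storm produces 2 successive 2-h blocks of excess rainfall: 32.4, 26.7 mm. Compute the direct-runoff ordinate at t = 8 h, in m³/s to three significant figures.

Q ≈ 140 m³/s

By discrete convolution, Q_j = Σ (P_i / 10 mm) · U_{j−i}.
At t = 8 h (j=4): Q = (32.4/10)·20 + (26.7/10)·28 = 140 m³/s.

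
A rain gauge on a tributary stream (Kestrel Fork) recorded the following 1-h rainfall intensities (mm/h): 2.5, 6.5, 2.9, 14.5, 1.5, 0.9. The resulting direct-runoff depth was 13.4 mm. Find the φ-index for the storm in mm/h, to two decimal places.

φ ≈ 3.80 mm/h

Only the 2 blocks with intensity above φ contribute runoff: 6.5, 14.5 mm/h.
Σ(I−φ)·Δt = d  ⇒  (6.5+14.5 − 2φ)·1 = 13.4
φ = (21.00 − 13.4/1) / 2 = 3.80 mm/h.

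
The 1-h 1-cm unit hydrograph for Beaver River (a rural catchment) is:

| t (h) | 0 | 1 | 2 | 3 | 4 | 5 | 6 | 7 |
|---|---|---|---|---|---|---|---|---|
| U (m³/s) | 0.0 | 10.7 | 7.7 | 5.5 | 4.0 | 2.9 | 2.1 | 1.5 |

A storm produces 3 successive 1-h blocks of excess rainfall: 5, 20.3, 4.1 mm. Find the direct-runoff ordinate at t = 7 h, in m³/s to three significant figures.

By discrete convolution, Q_j = Σ (P_i / 10 mm) · U_{j−i}.
At t = 7 h (j=7): Q = (5/10)·1.5 + (20.3/10)·2.1 + (4.1/10)·2.9 = 6.20 m³/s.

Q ≈ 6.20 m³/s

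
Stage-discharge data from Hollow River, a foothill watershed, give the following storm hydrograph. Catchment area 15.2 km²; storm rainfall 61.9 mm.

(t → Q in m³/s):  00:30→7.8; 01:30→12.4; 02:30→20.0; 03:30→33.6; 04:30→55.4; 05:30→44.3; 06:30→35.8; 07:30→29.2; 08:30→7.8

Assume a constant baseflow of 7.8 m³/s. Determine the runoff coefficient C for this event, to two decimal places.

C ≈ 0.67

ΣQ_DR = 176.1 m³/s; V = ΣQ_DR·Δt = 6.340 × 10^5 m³.
Runoff depth d = V / A = 41.71 mm.
C = d / P = 41.71 / 61.9 = 0.67.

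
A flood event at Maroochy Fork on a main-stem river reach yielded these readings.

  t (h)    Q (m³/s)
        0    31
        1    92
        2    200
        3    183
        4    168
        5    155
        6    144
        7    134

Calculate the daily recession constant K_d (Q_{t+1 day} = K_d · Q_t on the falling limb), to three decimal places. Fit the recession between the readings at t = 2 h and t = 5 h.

K_d ≈ 0.130

Between t = 2 h and t = 5 h the flow falls from 200 to 155 m³/s over 3×1 h = 3 h.
Per-interval ratio K = (155/200)^(1/3) = 0.9185; K_d = K^(24/1) = 0.130.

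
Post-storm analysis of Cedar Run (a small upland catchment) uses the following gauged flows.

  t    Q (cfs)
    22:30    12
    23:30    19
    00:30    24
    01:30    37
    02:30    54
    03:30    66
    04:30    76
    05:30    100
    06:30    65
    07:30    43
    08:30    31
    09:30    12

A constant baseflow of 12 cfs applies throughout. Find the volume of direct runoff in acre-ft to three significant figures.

Direct-runoff ordinates (Q − Q_b): 0.0, 7.0, 12.0, 25.0, 42.0, 54.0, 64.0, 88.0, 53.0, 31.0, 19.0, 0.0 cfs.
ΣQ_DR = 395.0 cfs.
With Δt = 1 h = 3600 s, V = ΣQ_DR · Δt = 395.0 × 3600 = 1.42 × 10^6 ft³ = 32.6 acre-ft.

V ≈ 32.6 acre-ft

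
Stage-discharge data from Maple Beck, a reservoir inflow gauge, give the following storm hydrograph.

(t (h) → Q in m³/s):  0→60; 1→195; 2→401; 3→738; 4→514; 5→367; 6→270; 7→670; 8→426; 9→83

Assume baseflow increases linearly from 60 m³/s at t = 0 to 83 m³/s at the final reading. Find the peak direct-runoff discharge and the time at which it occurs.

Q_p = 670.33 m³/s at t = 3 h

Subtracting baseflow gives direct-runoff ordinates: 0.00, 132.44, 335.89, 670.33, 443.78, 294.22, 194.67, 592.11, 345.56, 0.00 m³/s.
The maximum is 670.33 m³/s, occurring at the reading for t = 3 h.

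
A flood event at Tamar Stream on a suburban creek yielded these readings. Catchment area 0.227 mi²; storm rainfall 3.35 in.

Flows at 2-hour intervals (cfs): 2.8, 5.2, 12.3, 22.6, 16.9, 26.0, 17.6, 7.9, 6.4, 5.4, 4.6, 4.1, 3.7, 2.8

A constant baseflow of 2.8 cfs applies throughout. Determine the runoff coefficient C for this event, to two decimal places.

ΣQ_DR = 99.10 cfs; V = ΣQ_DR·Δt = 7.135 × 10^5 ft³.
Runoff depth d = V / A = 1.353 in.
C = d / P = 1.353 / 3.35 = 0.40.

C ≈ 0.40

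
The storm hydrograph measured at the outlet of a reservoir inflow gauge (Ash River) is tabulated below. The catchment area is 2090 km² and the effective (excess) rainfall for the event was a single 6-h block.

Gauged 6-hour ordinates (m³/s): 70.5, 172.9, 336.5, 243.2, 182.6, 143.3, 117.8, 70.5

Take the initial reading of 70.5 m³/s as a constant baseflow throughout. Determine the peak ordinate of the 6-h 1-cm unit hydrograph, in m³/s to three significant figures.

Direct runoff: 0.0, 102.4, 266.0, 172.7, 112.1, 72.8, 47.3, 0.0 m³/s; ΣQ_DR = 773.3 m³/s, peak = 266.0 m³/s.
Runoff depth d = ΣQ_DR·Δt / A = 773.3 × 21600 / (2090 km²) = 7.992 mm.
The 1-cm UH is the DRH scaled by (10 mm)/d, so U_p = 266.0 × 10/7.992 = 333 m³/s.

U_p ≈ 333 m³/s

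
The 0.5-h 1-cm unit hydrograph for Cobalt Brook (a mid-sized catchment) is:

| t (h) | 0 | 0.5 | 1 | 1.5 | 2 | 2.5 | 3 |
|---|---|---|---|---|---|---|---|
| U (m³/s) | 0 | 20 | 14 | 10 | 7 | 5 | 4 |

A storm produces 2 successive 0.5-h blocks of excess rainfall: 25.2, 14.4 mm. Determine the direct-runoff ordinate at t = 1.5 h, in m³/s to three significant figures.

Q ≈ 45.4 m³/s

By discrete convolution, Q_j = Σ (P_i / 10 mm) · U_{j−i}.
At t = 1.5 h (j=3): Q = (25.2/10)·10 + (14.4/10)·14 = 45.4 m³/s.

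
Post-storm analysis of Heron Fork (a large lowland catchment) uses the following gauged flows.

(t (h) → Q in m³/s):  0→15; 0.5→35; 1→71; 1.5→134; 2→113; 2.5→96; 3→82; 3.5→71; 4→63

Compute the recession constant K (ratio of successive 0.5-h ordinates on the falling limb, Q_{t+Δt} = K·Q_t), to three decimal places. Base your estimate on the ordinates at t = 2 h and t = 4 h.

K ≈ 0.864

Using the recession-limb readings at t = 2 h and t = 4 h: Q falls from 113 to 63 m³/s over 4 intervals.
K = (Q₂/Q₁)^(1/4) = (63/113)^(1/4) = 0.864.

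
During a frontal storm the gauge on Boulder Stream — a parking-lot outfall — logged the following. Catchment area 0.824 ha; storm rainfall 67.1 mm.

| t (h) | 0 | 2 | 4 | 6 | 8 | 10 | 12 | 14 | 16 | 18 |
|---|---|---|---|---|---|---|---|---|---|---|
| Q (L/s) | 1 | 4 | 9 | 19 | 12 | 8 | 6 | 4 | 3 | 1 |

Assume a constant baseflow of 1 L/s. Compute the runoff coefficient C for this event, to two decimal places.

ΣQ_DR = 57.00 L/s; V = ΣQ_DR·Δt = 4.104 × 10^5 L.
Runoff depth d = V / A = 49.81 mm.
C = d / P = 49.81 / 67.1 = 0.74.

C ≈ 0.74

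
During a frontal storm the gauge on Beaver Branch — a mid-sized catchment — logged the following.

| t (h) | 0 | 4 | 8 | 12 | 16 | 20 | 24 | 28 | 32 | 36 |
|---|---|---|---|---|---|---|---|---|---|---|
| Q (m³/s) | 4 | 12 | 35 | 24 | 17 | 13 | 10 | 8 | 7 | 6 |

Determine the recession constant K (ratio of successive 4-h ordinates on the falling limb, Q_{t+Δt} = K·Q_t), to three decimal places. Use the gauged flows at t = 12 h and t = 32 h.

Using the recession-limb readings at t = 12 h and t = 32 h: Q falls from 24 to 7 m³/s over 5 intervals.
K = (Q₂/Q₁)^(1/5) = (7/24)^(1/5) = 0.782.

K ≈ 0.782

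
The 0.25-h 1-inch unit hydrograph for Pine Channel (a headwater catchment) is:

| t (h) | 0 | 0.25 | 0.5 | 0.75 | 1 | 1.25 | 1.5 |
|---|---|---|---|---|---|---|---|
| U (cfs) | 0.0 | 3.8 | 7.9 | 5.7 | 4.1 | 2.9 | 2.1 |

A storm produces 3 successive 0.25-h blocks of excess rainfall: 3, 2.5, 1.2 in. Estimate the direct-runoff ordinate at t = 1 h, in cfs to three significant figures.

Q ≈ 36.0 cfs

By discrete convolution, Q_j = Σ (P_i / 1 in) · U_{j−i}.
At t = 1 h (j=4): Q = (3/1)·4.1 + (2.5/1)·5.7 + (1.2/1)·7.9 = 36.0 cfs.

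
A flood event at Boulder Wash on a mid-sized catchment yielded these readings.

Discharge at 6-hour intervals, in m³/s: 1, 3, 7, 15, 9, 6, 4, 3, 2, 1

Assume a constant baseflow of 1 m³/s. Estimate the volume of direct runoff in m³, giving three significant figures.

Direct-runoff ordinates (Q − Q_b): 0.0, 2.0, 6.0, 14.0, 8.0, 5.0, 3.0, 2.0, 1.0, 0.0 m³/s.
ΣQ_DR = 41.00 m³/s.
With Δt = 6 h = 21600 s, V = ΣQ_DR · Δt = 41.00 × 21600 = 8.86 × 10^5 m³.

V ≈ 8.86 × 10^5 m³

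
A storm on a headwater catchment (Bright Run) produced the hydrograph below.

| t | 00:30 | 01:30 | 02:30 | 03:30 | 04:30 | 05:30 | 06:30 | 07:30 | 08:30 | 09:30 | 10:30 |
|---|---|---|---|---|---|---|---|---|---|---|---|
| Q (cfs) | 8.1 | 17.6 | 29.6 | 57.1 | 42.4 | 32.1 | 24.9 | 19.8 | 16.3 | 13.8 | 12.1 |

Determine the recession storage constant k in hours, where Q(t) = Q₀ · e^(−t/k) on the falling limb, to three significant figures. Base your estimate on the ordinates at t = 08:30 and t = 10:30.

On the falling limb, Q drops from 16.3 to 12.1 cfs between t = 08:30 and t = 10:30 (Δt = 2 h).
k = −Δt / ln(Q₂/Q₁) = −2 / ln(12.1/16.3) = 6.71 h.

k ≈ 6.71 h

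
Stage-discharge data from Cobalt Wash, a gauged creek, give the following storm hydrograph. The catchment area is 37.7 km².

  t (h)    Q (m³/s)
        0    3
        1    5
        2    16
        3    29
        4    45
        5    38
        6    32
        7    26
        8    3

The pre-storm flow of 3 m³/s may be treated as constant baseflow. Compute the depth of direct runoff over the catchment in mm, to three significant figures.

Direct runoff: 0.0, 2.0, 13.0, 26.0, 42.0, 35.0, 29.0, 23.0, 0.0 m³/s; ΣQ_DR = 170.0 m³/s.
V = ΣQ_DR · Δt = 170.0 × 3600 s = 6.120 × 10^5 m³.
Over A = 37.7 km², depth = V / A = 16.2 mm.

d ≈ 16.2 mm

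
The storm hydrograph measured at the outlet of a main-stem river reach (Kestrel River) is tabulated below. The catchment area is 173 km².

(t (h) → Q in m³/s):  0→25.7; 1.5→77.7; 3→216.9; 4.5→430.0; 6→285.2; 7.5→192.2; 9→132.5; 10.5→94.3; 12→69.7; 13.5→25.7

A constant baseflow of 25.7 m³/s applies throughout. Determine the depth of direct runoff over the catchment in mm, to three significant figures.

d ≈ 40.4 mm

Direct runoff: 0.0, 52.0, 191.2, 404.3, 259.5, 166.5, 106.8, 68.6, 44.0, 0.0 m³/s; ΣQ_DR = 1293 m³/s.
V = ΣQ_DR · Δt = 1293 × 5400 s = 6.982 × 10^6 m³.
Over A = 173 km², depth = V / A = 40.4 mm.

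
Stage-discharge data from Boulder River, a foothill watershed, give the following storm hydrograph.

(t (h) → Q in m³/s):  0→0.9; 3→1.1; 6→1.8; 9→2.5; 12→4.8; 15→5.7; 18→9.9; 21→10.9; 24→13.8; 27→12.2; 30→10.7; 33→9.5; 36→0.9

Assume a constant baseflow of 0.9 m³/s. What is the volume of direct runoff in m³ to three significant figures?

Direct-runoff ordinates (Q − Q_b): 0.0, 0.2, 0.9, 1.6, 3.9, 4.8, 9.0, 10.0, 12.9, 11.3, 9.8, 8.6, 0.0 m³/s.
ΣQ_DR = 73.00 m³/s.
With Δt = 3 h = 10800 s, V = ΣQ_DR · Δt = 73.00 × 10800 = 7.88 × 10^5 m³.

V ≈ 7.88 × 10^5 m³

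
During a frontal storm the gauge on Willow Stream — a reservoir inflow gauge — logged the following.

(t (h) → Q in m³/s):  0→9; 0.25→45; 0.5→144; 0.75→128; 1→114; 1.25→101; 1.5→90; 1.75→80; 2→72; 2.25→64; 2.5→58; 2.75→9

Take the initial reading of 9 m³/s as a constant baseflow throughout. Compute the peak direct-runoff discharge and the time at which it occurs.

Q_p = 135.0 m³/s at t = 0.5 h

Subtracting baseflow gives direct-runoff ordinates: 0.0, 36.0, 135.0, 119.0, 105.0, 92.0, 81.0, 71.0, 63.0, 55.0, 49.0, 0.0 m³/s.
The maximum is 135.0 m³/s, occurring at the reading for t = 0.5 h.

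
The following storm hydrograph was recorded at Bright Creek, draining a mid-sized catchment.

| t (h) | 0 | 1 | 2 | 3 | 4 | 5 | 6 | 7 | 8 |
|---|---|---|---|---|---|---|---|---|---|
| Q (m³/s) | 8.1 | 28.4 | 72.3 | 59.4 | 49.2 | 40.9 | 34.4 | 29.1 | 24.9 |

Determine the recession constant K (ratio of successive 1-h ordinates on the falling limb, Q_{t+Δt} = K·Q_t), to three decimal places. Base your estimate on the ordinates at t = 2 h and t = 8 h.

Using the recession-limb readings at t = 2 h and t = 8 h: Q falls from 72.3 to 24.9 m³/s over 6 intervals.
K = (Q₂/Q₁)^(1/6) = (24.9/72.3)^(1/6) = 0.837.

K ≈ 0.837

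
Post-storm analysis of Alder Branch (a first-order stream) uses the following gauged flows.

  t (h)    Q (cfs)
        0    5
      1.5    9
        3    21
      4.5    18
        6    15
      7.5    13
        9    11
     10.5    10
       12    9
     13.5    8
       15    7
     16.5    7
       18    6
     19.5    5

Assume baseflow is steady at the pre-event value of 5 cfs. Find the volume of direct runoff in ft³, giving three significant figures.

V ≈ 4.00 × 10^5 ft³

Direct-runoff ordinates (Q − Q_b): 0.0, 4.0, 16.0, 13.0, 10.0, 8.0, 6.0, 5.0, 4.0, 3.0, 2.0, 2.0, 1.0, 0.0 cfs.
ΣQ_DR = 74.00 cfs.
With Δt = 1.5 h = 5400 s, V = ΣQ_DR · Δt = 74.00 × 5400 = 4.00 × 10^5 ft³.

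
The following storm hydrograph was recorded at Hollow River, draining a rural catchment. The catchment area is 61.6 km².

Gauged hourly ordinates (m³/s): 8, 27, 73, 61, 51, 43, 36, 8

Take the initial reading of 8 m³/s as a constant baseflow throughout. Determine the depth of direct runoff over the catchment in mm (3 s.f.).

Direct runoff: 0.0, 19.0, 65.0, 53.0, 43.0, 35.0, 28.0, 0.0 m³/s; ΣQ_DR = 243.0 m³/s.
V = ΣQ_DR · Δt = 243.0 × 3600 s = 8.748 × 10^5 m³.
Over A = 61.6 km², depth = V / A = 14.2 mm.

d ≈ 14.2 mm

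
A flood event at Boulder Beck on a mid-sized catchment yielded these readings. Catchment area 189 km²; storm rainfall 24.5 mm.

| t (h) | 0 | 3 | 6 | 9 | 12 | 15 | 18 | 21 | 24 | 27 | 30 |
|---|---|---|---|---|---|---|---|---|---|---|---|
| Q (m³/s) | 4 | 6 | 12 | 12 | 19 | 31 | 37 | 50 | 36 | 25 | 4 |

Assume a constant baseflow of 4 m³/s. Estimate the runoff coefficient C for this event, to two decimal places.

C ≈ 0.45

ΣQ_DR = 192.0 m³/s; V = ΣQ_DR·Δt = 2.074 × 10^6 m³.
Runoff depth d = V / A = 10.97 mm.
C = d / P = 10.97 / 24.5 = 0.45.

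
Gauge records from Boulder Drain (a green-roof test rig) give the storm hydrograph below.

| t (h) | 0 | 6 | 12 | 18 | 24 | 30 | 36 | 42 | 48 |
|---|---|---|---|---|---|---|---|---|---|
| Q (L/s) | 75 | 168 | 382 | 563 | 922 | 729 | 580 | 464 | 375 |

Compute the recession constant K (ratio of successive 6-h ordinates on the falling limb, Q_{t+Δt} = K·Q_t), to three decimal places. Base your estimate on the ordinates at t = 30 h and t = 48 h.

Using the recession-limb readings at t = 30 h and t = 48 h: Q falls from 729 to 375 L/s over 3 intervals.
K = (Q₂/Q₁)^(1/3) = (375/729)^(1/3) = 0.801.

K ≈ 0.801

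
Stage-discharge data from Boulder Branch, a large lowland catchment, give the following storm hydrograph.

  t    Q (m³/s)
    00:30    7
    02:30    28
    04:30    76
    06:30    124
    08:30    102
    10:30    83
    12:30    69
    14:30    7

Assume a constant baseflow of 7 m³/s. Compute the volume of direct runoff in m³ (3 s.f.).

V ≈ 3.17 × 10^6 m³

Direct-runoff ordinates (Q − Q_b): 0.0, 21.0, 69.0, 117.0, 95.0, 76.0, 62.0, 0.0 m³/s.
ΣQ_DR = 440.0 m³/s.
With Δt = 2 h = 7200 s, V = ΣQ_DR · Δt = 440.0 × 7200 = 3.17 × 10^6 m³.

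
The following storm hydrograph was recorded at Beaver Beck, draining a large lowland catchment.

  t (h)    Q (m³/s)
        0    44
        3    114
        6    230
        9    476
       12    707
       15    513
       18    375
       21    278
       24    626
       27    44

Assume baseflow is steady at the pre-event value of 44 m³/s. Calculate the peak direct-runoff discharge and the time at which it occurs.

Subtracting baseflow gives direct-runoff ordinates: 0.0, 70.0, 186.0, 432.0, 663.0, 469.0, 331.0, 234.0, 582.0, 0.0 m³/s.
The maximum is 663.0 m³/s, occurring at the reading for t = 12 h.

Q_p = 663.0 m³/s at t = 12 h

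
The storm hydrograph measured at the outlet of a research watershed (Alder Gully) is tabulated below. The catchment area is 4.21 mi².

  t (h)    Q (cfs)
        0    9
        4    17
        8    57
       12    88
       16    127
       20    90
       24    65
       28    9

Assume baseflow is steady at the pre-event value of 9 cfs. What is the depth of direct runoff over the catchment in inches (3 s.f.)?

d ≈ 0.574 in

Direct runoff: 0.0, 8.0, 48.0, 79.0, 118.0, 81.0, 56.0, 0.0 cfs; ΣQ_DR = 390.0 cfs.
V = ΣQ_DR · Δt = 390.0 × 14400 s = 5.616 × 10^6 ft³.
Over A = 4.21 mi², depth = V / A = 0.574 in.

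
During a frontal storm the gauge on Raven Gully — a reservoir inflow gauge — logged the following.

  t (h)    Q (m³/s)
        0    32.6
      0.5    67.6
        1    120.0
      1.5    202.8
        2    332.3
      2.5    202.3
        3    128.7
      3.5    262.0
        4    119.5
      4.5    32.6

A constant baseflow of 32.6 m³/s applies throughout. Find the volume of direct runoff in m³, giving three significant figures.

Direct-runoff ordinates (Q − Q_b): 0.0, 35.0, 87.4, 170.2, 299.7, 169.7, 96.1, 229.4, 86.9, 0.0 m³/s.
ΣQ_DR = 1174 m³/s.
With Δt = 0.5 h = 1800 s, V = ΣQ_DR · Δt = 1174 × 1800 = 2.11 × 10^6 m³.

V ≈ 2.11 × 10^6 m³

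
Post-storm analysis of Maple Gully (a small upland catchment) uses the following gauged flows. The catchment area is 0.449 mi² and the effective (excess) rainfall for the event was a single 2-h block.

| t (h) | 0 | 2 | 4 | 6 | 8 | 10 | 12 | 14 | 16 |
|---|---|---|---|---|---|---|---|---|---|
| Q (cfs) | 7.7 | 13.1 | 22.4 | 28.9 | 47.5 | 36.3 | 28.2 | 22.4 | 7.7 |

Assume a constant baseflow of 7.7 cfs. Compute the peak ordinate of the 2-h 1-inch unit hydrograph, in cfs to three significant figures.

U_p ≈ 39.8 cfs

Direct runoff: 0.0, 5.4, 14.7, 21.2, 39.8, 28.6, 20.5, 14.7, 0.0 cfs; ΣQ_DR = 144.9 cfs, peak = 39.8 cfs.
Runoff depth d = ΣQ_DR·Δt / A = 144.9 × 7200 / (0.449 mi²) = 1.000 in.
The 1-inch UH is the DRH scaled by (1 in)/d, so U_p = 39.8 × 1/1.000 = 39.8 cfs.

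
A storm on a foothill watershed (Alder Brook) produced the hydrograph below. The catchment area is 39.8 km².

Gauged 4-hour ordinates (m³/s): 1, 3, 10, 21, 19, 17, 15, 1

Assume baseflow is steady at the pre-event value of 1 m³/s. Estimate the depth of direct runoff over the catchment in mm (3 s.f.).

d ≈ 28.6 mm

Direct runoff: 0.0, 2.0, 9.0, 20.0, 18.0, 16.0, 14.0, 0.0 m³/s; ΣQ_DR = 79.00 m³/s.
V = ΣQ_DR · Δt = 79.00 × 14400 s = 1.138 × 10^6 m³.
Over A = 39.8 km², depth = V / A = 28.6 mm.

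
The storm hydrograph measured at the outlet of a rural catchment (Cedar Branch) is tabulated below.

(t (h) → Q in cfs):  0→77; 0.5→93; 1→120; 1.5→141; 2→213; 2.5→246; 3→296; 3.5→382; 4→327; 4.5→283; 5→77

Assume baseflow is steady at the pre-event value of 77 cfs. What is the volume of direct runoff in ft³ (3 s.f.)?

V ≈ 2.53 × 10^6 ft³

Direct-runoff ordinates (Q − Q_b): 0.0, 16.0, 43.0, 64.0, 136.0, 169.0, 219.0, 305.0, 250.0, 206.0, 0.0 cfs.
ΣQ_DR = 1408 cfs.
With Δt = 0.5 h = 1800 s, V = ΣQ_DR · Δt = 1408 × 1800 = 2.53 × 10^6 ft³.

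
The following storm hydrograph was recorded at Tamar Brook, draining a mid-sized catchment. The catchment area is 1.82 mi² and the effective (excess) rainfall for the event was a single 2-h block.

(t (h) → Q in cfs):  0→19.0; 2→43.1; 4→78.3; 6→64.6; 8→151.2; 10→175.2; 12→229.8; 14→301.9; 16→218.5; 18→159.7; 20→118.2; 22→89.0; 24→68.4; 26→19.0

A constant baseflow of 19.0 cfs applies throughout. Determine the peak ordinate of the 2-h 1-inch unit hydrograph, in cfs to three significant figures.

Direct runoff: 0.0, 24.1, 59.3, 45.6, 132.2, 156.2, 210.8, 282.9, 199.5, 140.7, 99.2, 70.0, 49.4, 0.0 cfs; ΣQ_DR = 1470 cfs, peak = 282.9 cfs.
Runoff depth d = ΣQ_DR·Δt / A = 1470 × 7200 / (1.82 mi²) = 2.503 in.
The 1-inch UH is the DRH scaled by (1 in)/d, so U_p = 282.9 × 1/2.503 = 113 cfs.

U_p ≈ 113 cfs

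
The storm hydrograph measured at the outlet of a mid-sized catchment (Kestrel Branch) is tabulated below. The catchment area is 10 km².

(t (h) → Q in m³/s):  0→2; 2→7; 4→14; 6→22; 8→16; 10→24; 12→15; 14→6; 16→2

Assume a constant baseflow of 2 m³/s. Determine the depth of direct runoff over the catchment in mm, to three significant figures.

d ≈ 64.8 mm

Direct runoff: 0.0, 5.0, 12.0, 20.0, 14.0, 22.0, 13.0, 4.0, 0.0 m³/s; ΣQ_DR = 90.00 m³/s.
V = ΣQ_DR · Δt = 90.00 × 7200 s = 6.480 × 10^5 m³.
Over A = 10 km², depth = V / A = 64.8 mm.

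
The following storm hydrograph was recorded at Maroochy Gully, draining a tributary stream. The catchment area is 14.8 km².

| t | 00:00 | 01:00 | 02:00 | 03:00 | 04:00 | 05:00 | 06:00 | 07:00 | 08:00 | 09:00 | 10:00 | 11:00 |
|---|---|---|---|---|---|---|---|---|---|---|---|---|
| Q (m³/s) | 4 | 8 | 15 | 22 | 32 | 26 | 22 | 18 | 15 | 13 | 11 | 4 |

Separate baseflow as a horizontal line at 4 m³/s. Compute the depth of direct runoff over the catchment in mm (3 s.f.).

d ≈ 34.5 mm

Direct runoff: 0.0, 4.0, 11.0, 18.0, 28.0, 22.0, 18.0, 14.0, 11.0, 9.0, 7.0, 0.0 m³/s; ΣQ_DR = 142.0 m³/s.
V = ΣQ_DR · Δt = 142.0 × 3600 s = 5.112 × 10^5 m³.
Over A = 14.8 km², depth = V / A = 34.5 mm.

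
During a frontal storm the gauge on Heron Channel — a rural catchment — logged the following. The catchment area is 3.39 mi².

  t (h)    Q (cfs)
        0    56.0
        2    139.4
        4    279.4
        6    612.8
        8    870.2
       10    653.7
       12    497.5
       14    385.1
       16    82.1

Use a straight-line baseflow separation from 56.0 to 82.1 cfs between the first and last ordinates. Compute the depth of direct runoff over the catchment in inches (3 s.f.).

Direct runoff: 0.00, 80.14, 216.88, 547.01, 801.15, 581.39, 421.93, 306.26, 0.00 cfs; ΣQ_DR = 2955 cfs.
V = ΣQ_DR · Δt = 2955 × 7200 s = 2.127 × 10^7 ft³.
Over A = 3.39 mi², depth = V / A = 2.70 in.

d ≈ 2.70 in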